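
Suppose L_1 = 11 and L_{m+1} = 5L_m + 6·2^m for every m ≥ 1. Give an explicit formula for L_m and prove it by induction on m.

Claim: L_m = 3·5^m − 2·2^m.

Base case: L_1 = 11, and 3·5^1 − 2·2^1 = 15 − 4 = 11.
Assume L_k = 3·5^k − 2·2^k for some k ≥ 1.
Then L_{k+1} = 5L_k + 6·2^k = 5·(3·5^k − 2·2^k) + 6·2^k = 3·5^{k+1} − 10·2^k + 6·2^k = 3·5^{k+1} − 4·2^k = 3·5^{k+1} − 2·2^{k+1}.
By induction, L_m = 3·5^m − 2·2^m for all m ≥ 1.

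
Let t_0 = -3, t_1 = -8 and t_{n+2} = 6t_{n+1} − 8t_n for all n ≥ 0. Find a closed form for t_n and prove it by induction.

Claim: t_n = -4^n − 2·2^n.

Base cases: t_0 = -3 and -4^0 − 2·2^0 = -3; t_1 = -8 and -4^1 − 2·2^1 = -8.
Assume t_j = -4^j − 2·2^j for all 0 ≤ j ≤ m, where m ≥ 1.
Then t_{m+1} = 6t_m − 8t_{m−1} = 6·(-4^m − 2·2^m) − 8·(-4^{m−1} − 2·2^{m−1}) = -(6·4 − 8)4^{m−1} − 2·(6·2 − 8)2^{m−1} = -16·4^{m−1} − 8·2^{m−1} = -4^{m+1} − 2·2^{m+1}.
Hence t_n = -4^n − 2·2^n for every n ≥ 0, by strong induction.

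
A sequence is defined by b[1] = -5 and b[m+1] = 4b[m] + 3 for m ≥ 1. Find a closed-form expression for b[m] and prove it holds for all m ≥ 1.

Claim: b[m] = -4^m − 1.

Base case: b[1] = -5, and -4^1 − 1 = -4 − 1 = -5.
Assume b[r] = -4^r − 1 for some r ≥ 1.
Then b[r+1] = 4b[r] + 3 = 4·(-4^r − 1) + 3 = -4^{r+1} − 4 + 3 = -4^{r+1} − 1.
Hence b[m] = -4^m − 1 for every m ≥ 1, by induction.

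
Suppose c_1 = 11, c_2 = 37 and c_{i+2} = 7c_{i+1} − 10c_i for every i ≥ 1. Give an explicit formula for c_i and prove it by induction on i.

Claim: c_i = 3·2^i + 5^i.

Base cases: c_1 = 11 and 3·2^1 + 5^1 = 11; c_2 = 37 and 3·2^2 + 5^2 = 37.
Assume c_j = 3·2^j + 5^j for all 1 ≤ j ≤ r, where r ≥ 2.
Then c_{r+1} = 7c_r − 10c_{r−1} = 7·(3·2^r + 5^r) − 10·(3·2^{r−1} + 5^{r−1}) = 3·(7·2 − 10)2^{r−1} + (7·5 − 10)5^{r−1} = 12·2^{r−1} + 25·5^{r−1} = 3·2^{r+1} + 5^{r+1}.
So the formula holds for r+1, and by strong induction c_i = 3·2^i + 5^i for all i ≥ 1.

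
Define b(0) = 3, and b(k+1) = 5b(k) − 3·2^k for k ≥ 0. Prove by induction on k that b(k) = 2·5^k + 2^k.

Base case: b(0) = 3, and 2·5^0 + 2^0 = 2 + 1 = 3.
Assume b(r) = 2·5^r + 2^r for some r ≥ 0.
Then b(r+1) = 5b(r) − 3·2^r = 5·(2·5^r + 2^r) − 3·2^r = 2·5^{r+1} + 5·2^r − 3·2^r = 2·5^{r+1} + 2·2^r = 2·5^{r+1} + 2^{r+1}.
This completes the inductive step, so b(k) = 2·5^k + 2^k for all k ≥ 0.

b(k) = 2·5^k + 2^k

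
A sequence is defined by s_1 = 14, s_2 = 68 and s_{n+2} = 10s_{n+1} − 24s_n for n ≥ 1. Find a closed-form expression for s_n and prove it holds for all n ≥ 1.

Claim: s_n = 6^n + 2·4^n.

Base cases: s_1 = 14 and 6^1 + 2·4^1 = 14; s_2 = 68 and 6^2 + 2·4^2 = 68.
Assume s_j = 6^j + 2·4^j for all 1 ≤ j ≤ k, where k ≥ 2.
Then s_{k+1} = 10s_k − 24s_{k−1} = 10·(6^k + 2·4^k) − 24·(6^{k−1} + 2·4^{k−1}) = (10·6 − 24)6^{k−1} + 2·(10·4 − 24)4^{k−1} = 36·6^{k−1} + 32·4^{k−1} = 6^{k+1} + 2·4^{k+1}.
Hence s_n = 6^n + 2·4^n for every n ≥ 1, by strong induction.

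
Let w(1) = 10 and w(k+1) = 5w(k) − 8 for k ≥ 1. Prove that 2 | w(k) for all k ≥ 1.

Base case: w(1) = 10 = 2·5, so 2 | w(1).
Assume 2 | w(j), so w(j) = 2t for some integer t.
Then w(j+1) = 5w(j) − 8 = 5·(2t) − 8 = 2(5t − 4), so 2 | w(j+1).
Hence 2 | w(k) for every k ≥ 1, by induction.

2 | w(k)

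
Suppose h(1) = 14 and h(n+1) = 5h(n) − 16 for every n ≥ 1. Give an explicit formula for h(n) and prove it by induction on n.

Claim: h(n) = 2·5^n + 4.

Base case: h(1) = 14, and 2·5^1 + 4 = 10 + 4 = 14.
Assume h(j) = 2·5^j + 4 for some j ≥ 1.
Then h(j+1) = 5h(j) − 16 = 5·(2·5^j + 4) − 16 = 10·5^j + 20 − 16 = 2·5^{j+1} + 4.
Hence h(n) = 2·5^n + 4 for every n ≥ 1, by induction.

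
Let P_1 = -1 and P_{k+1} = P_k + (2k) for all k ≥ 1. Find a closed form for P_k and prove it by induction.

Claim: P_k = k^2 − k − 1.

Base case: P_1 = -1, and 1^2 − 1 − 1 = -1.
Assume P_j = j^2 − j − 1.
Then P_{j+1} = P_j + (2j) = (j^2 − j − 1) + (2j) = j^2 + j − 1,
and (j+1)^2 − (j+1) − 1 = j^2 + j − 1.
Hence P_k = k^2 − k − 1 for every k ≥ 1, by induction.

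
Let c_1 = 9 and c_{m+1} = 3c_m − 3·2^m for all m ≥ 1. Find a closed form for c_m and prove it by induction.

Claim: c_m = 3^m + 3·2^m.

Base case: c_1 = 9, and 3^1 + 3·2^1 = 3 + 6 = 9.
Assume c_r = 3^r + 3·2^r for some r ≥ 1.
Then c_{r+1} = 3c_r − 3·2^r = 3·(3^r + 3·2^r) − 3·2^r = 3^{r+1} + 9·2^r − 3·2^r = 3^{r+1} + 6·2^r = 3^{r+1} + 3·2^{r+1}.
So the formula holds for r+1, and by induction c_m = 3^m + 3·2^m for all m ≥ 1.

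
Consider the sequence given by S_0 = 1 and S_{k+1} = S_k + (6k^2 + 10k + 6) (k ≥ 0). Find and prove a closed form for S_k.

Claim: S_k = 2k^3 + 2k^2 + 2k + 1.

Base case: S_0 = 1, and 2·0^3 + 2·0^2 + 2·0 + 1 = 1.
Assume S_m = 2m^3 + 2m^2 + 2m + 1.
Then S_{m+1} = S_m + (6m^2 + 10m + 6) = (2m^3 + 2m^2 + 2m + 1) + (6m^2 + 10m + 6) = 2m^3 + 8m^2 + 12m + 7,
and 2·(m+1)^3 + 2·(m+1)^2 + 2·(m+1) + 1 = 2m^3 + 8m^2 + 12m + 7.
Hence S_k = 2k^3 + 2k^2 + 2k + 1 for every k ≥ 0, by induction.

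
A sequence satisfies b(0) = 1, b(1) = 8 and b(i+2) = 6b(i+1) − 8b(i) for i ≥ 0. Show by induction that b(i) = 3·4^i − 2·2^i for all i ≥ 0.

Base cases: b(0) = 1 and 3·4^0 − 2·2^0 = 1; b(1) = 8 and 3·4^1 − 2·2^1 = 8.
Assume b(j) = 3·4^j − 2·2^j for all 0 ≤ j ≤ m, where m ≥ 1.
Then b(m+1) = 6b(m) − 8b(m−1) = 6·(3·4^m − 2·2^m) − 8·(3·4^{m−1} − 2·2^{m−1}) = 3·(6·4 − 8)4^{m−1} − 2·(6·2 − 8)2^{m−1} = 48·4^{m−1} − 8·2^{m−1} = 3·4^{m+1} − 2·2^{m+1}.
So the formula holds for m+1, and by strong induction b(i) = 3·4^i − 2·2^i for all i ≥ 0.

b(i) = 3·4^i − 2·2^i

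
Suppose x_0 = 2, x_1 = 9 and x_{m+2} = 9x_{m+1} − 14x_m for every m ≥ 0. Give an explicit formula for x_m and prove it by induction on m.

Claim: x_m = 2^m + 7^m.

Base cases: x_0 = 2 and 2^0 + 7^0 = 2; x_1 = 9 and 2^1 + 7^1 = 9.
Assume x_i = 2^i + 7^i for all 0 ≤ i ≤ j, where j ≥ 1.
Then x_{j+1} = 9x_j − 14x_{j−1} = 9·(2^j + 7^j) − 14·(2^{j−1} + 7^{j−1}) = (9·2 − 14)2^{j−1} + (9·7 − 14)7^{j−1} = 4·2^{j−1} + 49·7^{j−1} = 2^{j+1} + 7^{j+1}.
By strong induction, x_m = 2^m + 7^m for all m ≥ 0.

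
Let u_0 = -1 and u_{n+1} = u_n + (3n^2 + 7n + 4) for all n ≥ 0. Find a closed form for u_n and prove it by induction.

Claim: u_n = n^3 + 2n^2 + n − 1.

Base case: u_0 = -1, and 0^3 + 2·0^2 + 0 − 1 = -1.
Assume u_j = j^3 + 2j^2 + j − 1.
Then u_{j+1} = u_j + (3j^2 + 7j + 4) = (j^3 + 2j^2 + j − 1) + (3j^2 + 7j + 4) = j^3 + 5j^2 + 8j + 3,
and (j+1)^3 + 2·(j+1)^2 + (j+1) − 1 = j^3 + 5j^2 + 8j + 3.
By induction, u_n = n^3 + 2n^2 + n − 1 for all n ≥ 0.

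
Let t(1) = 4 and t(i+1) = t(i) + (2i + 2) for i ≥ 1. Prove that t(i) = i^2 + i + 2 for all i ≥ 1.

Base case: t(1) = 4, and 1^2 + 1 + 2 = 4.
Assume t(m) = m^2 + m + 2.
Then t(m+1) = t(m) + (2m + 2) = (m^2 + m + 2) + (2m + 2) = m^2 + 3m + 4,
and (m+1)^2 + (m+1) + 2 = m^2 + 3m + 4.
Hence t(i) = i^2 + i + 2 for every i ≥ 1, by induction.

t(i) = i^2 + i + 2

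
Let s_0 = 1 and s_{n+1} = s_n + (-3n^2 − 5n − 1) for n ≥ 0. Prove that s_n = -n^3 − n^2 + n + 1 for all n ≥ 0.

Base case: s_0 = 1, and -0^3 − 0^2 + 0 + 1 = 1.
Assume s_j = -j^3 − j^2 + j + 1.
Then s_{j+1} = s_j + (-3j^2 − 5j − 1) = (-j^3 − j^2 + j + 1) + (-3j^2 − 5j − 1) = -j^3 − 4j^2 − 4j,
and -(j+1)^3 − (j+1)^2 + (j+1) + 1 = -j^3 − 4j^2 − 4j.
Hence s_n = -n^3 − n^2 + n + 1 for every n ≥ 0, by induction.

s_n = -n^3 − n^2 + n + 1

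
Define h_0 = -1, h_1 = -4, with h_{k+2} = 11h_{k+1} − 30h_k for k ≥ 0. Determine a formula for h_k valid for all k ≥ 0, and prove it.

Claim: h_k = 6^k − 2·5^k.

Base cases: h_0 = -1 and 6^0 − 2·5^0 = -1; h_1 = -4 and 6^1 − 2·5^1 = -4.
Assume h_j = 6^j − 2·5^j for all 0 ≤ j ≤ r, where r ≥ 1.
Then h_{r+1} = 11h_r − 30h_{r−1} = 11·(6^r − 2·5^r) − 30·(6^{r−1} − 2·5^{r−1}) = (11·6 − 30)6^{r−1} − 2·(11·5 − 30)5^{r−1} = 36·6^{r−1} − 50·5^{r−1} = 6^{r+1} − 2·5^{r+1}.
So the formula holds for r+1, and by strong induction h_k = 6^k − 2·5^k for all k ≥ 0.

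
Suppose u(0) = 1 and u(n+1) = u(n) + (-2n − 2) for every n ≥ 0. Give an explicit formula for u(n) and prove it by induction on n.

Claim: u(n) = -n^2 − n + 1.

Base case: u(0) = 1, and -0^2 − 0 + 1 = 1.
Assume u(r) = -r^2 − r + 1.
Then u(r+1) = u(r) + (-2r − 2) = (-r^2 − r + 1) + (-2r − 2) = -r^2 − 3r − 1,
and -(r+1)^2 − (r+1) + 1 = -r^2 − 3r − 1.
By induction, u(n) = -n^2 − n + 1 for all n ≥ 0.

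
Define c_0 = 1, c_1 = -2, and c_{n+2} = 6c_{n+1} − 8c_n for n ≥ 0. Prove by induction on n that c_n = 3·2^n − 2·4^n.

Base cases: c_0 = 1 and 3·2^0 − 2·4^0 = 1; c_1 = -2 and 3·2^1 − 2·4^1 = -2.
Assume c_j = 3·2^j − 2·4^j for all 0 ≤ j ≤ k, where k ≥ 1.
Then c_{k+1} = 6c_k − 8c_{k−1} = 6·(3·2^k − 2·4^k) − 8·(3·2^{k−1} − 2·4^{k−1}) = 3·(6·2 − 8)2^{k−1} − 2·(6·4 − 8)4^{k−1} = 12·2^{k−1} − 32·4^{k−1} = 3·2^{k+1} − 2·4^{k+1}.
So the formula holds for k+1, and by strong induction c_n = 3·2^n − 2·4^n for all n ≥ 0.

c_n = 3·2^n − 2·4^n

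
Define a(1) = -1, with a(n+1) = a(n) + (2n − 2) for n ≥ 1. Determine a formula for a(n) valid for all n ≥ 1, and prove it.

Claim: a(n) = n^2 − 3n + 1.

Base case: a(1) = -1, and 1^2 − 3·1 + 1 = -1.
Assume a(j) = j^2 − 3j + 1.
Then a(j+1) = a(j) + (2j − 2) = (j^2 − 3j + 1) + (2j − 2) = j^2 − j − 1,
and (j+1)^2 − 3·(j+1) + 1 = j^2 − j − 1.
By induction, a(n) = n^2 − 3n + 1 for all n ≥ 1.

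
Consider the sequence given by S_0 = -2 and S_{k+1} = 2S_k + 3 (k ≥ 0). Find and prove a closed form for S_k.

Claim: S_k = 2^k − 3.

Base case: S_0 = -2, and 2^0 − 3 = 1 − 3 = -2.
Assume S_m = 2^m − 3 for some m ≥ 0.
Then S_{m+1} = 2S_m + 3 = 2·(2^m − 3) + 3 = 2^{m+1} − 6 + 3 = 2^{m+1} − 3.
So the formula holds for m+1, and by induction S_k = 2^k − 3 for all k ≥ 0.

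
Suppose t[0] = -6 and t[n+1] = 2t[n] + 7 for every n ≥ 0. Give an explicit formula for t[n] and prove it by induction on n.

Claim: t[n] = 2^n − 7.

Base case: t[0] = -6, and 2^0 − 7 = 1 − 7 = -6.
Assume t[r] = 2^r − 7 for some r ≥ 0.
Then t[r+1] = 2t[r] + 7 = 2·(2^r − 7) + 7 = 2^{r+1} − 14 + 7 = 2^{r+1} − 7.
This completes the inductive step, so t[n] = 2^n − 7 for all n ≥ 0.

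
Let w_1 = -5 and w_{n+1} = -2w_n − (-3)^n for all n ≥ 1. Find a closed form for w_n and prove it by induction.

Claim: w_n = (-2)^n + (-3)^n.

Base case: w_1 = -5, and (-2)^1 + (-3)^1 = -2 − 3 = -5.
Assume w_j = (-2)^j + (-3)^j for some j ≥ 1.
Then w_{j+1} = -2w_j − (-3)^j = -2·((-2)^j + (-3)^j) − (-3)^j = (-2)^{j+1} − 2·(-3)^j − (-3)^j = (-2)^{j+1} − 3·(-3)^j = (-2)^{j+1} + (-3)^{j+1}.
This completes the inductive step, so w_n = (-2)^n + (-3)^n for all n ≥ 1.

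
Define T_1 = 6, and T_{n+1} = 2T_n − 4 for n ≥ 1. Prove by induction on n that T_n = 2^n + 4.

Base case: T_1 = 6, and 2^1 + 4 = 2 + 4 = 6.
Assume T_m = 2^m + 4 for some m ≥ 1.
Then T_{m+1} = 2T_m − 4 = 2·(2^m + 4) − 4 = 2^{m+1} + 8 − 4 = 2^{m+1} + 4.
By induction, T_n = 2^n + 4 for all n ≥ 1.

T_n = 2^n + 4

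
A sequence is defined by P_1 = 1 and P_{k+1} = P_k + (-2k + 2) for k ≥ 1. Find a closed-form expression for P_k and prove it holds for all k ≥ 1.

Claim: P_k = -k^2 + 3k − 1.

Base case: P_1 = 1, and -1^2 + 3·1 − 1 = 1.
Assume P_r = -r^2 + 3r − 1.
Then P_{r+1} = P_r + (-2r + 2) = (-r^2 + 3r − 1) + (-2r + 2) = -r^2 + r + 1,
and -(r+1)^2 + 3·(r+1) − 1 = -r^2 + r + 1.
Hence P_k = -k^2 + 3k − 1 for every k ≥ 1, by induction.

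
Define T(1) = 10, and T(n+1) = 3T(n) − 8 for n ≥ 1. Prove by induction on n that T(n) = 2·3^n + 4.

Base case: T(1) = 10, and 2·3^1 + 4 = 6 + 4 = 10.
Assume T(r) = 2·3^r + 4 for some r ≥ 1.
Then T(r+1) = 3T(r) − 8 = 3·(2·3^r + 4) − 8 = 6·3^r + 12 − 8 = 2·3^{r+1} + 4.
Hence T(n) = 2·3^n + 4 for every n ≥ 1, by induction.

T(n) = 2·3^n + 4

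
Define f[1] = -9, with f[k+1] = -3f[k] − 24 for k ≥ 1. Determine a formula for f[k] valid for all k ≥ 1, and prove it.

Claim: f[k] = (-3)^k − 6.

Base case: f[1] = -9, and (-3)^1 − 6 = -3 − 6 = -9.
Assume f[m] = (-3)^m − 6 for some m ≥ 1.
Then f[m+1] = -3f[m] − 24 = -3·((-3)^m − 6) − 24 = -3·(-3)^m + 18 − 24 = (-3)^{m+1} − 6.
So the formula holds for m+1, and by induction f[k] = (-3)^k − 6 for all k ≥ 1.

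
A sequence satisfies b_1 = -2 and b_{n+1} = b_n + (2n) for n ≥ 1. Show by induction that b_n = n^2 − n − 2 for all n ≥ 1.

Base case: b_1 = -2, and 1^2 − 1 − 2 = -2.
Assume b_m = m^2 − m − 2.
Then b_{m+1} = b_m + (2m) = (m^2 − m − 2) + (2m) = m^2 + m − 2,
and (m+1)^2 − (m+1) − 2 = m^2 + m − 2.
This completes the inductive step, so b_n = n^2 − n − 2 for all n ≥ 1.

b_n = n^2 − n − 2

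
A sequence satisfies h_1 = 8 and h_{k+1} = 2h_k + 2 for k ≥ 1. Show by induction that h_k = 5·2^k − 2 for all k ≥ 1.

Base case: h_1 = 8, and 5·2^1 − 2 = 10 − 2 = 8.
Assume h_j = 5·2^j − 2 for some j ≥ 1.
Then h_{j+1} = 2h_j + 2 = 2·(5·2^j − 2) + 2 = 10·2^j − 4 + 2 = 5·2^{j+1} − 2.
This completes the inductive step, so h_k = 5·2^k − 2 for all k ≥ 1.

h_k = 5·2^k − 2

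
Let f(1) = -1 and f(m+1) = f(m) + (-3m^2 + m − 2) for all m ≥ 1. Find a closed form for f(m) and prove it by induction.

Claim: f(m) = -m^3 + 2m^2 − 3m + 1.

Base case: f(1) = -1, and -1^3 + 2·1^2 − 3·1 + 1 = -1.
Assume f(k) = -k^3 + 2k^2 − 3k + 1.
Then f(k+1) = f(k) + (-3k^2 + k − 2) = (-k^3 + 2k^2 − 3k + 1) + (-3k^2 + k − 2) = -k^3 − k^2 − 2k − 1,
and -(k+1)^3 + 2·(k+1)^2 − 3·(k+1) + 1 = -k^3 − k^2 − 2k − 1.
Hence f(m) = -m^3 + 2m^2 − 3m + 1 for every m ≥ 1, by induction.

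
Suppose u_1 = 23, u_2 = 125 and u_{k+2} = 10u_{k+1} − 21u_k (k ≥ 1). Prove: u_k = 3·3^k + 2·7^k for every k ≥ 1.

Base cases: u_1 = 23 and 3·3^1 + 2·7^1 = 23; u_2 = 125 and 3·3^2 + 2·7^2 = 125.
Assume u_i = 3·3^i + 2·7^i for all 1 ≤ i ≤ j, where j ≥ 2.
Then u_{j+1} = 10u_j − 21u_{j−1} = 10·(3·3^j + 2·7^j) − 21·(3·3^{j−1} + 2·7^{j−1}) = 3·(10·3 − 21)3^{j−1} + 2·(10·7 − 21)7^{j−1} = 27·3^{j−1} + 98·7^{j−1} = 3·3^{j+1} + 2·7^{j+1}.
By strong induction, u_k = 3·3^k + 2·7^k for all k ≥ 1.

u_k = 3·3^k + 2·7^k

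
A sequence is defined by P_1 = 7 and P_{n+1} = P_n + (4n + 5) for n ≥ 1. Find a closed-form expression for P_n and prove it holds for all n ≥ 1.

Claim: P_n = 2n^2 + 3n + 2.

Base case: P_1 = 7, and 2·1^2 + 3·1 + 2 = 7.
Assume P_j = 2j^2 + 3j + 2.
Then P_{j+1} = P_j + (4j + 5) = (2j^2 + 3j + 2) + (4j + 5) = 2j^2 + 7j + 7,
and 2·(j+1)^2 + 3·(j+1) + 2 = 2j^2 + 7j + 7.
Hence P_n = 2n^2 + 3n + 2 for every n ≥ 1, by induction.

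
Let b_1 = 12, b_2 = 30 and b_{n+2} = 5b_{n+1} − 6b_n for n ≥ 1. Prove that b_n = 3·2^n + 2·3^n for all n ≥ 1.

Base cases: b_1 = 12 and 3·2^1 + 2·3^1 = 12; b_2 = 30 and 3·2^2 + 2·3^2 = 30.
Assume b_j = 3·2^j + 2·3^j for all 1 ≤ j ≤ r, where r ≥ 2.
Then b_{r+1} = 5b_r − 6b_{r−1} = 5·(3·2^r + 2·3^r) − 6·(3·2^{r−1} + 2·3^{r−1}) = 3·(5·2 − 6)2^{r−1} + 2·(5·3 − 6)3^{r−1} = 12·2^{r−1} + 18·3^{r−1} = 3·2^{r+1} + 2·3^{r+1}.
By strong induction, b_n = 3·2^n + 2·3^n for all n ≥ 1.

b_n = 3·2^n + 2·3^n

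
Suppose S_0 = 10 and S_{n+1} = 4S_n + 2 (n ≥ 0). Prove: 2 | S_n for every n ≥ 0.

Base case: S_0 = 10 = 2·5, so 2 | S_0.
Assume 2 | S_j, so S_j = 2t for some integer t.
Then S_{j+1} = 4S_j + 2 = 4·(2t) + 2 = 2(4t + 1), so 2 | S_{j+1}.
Hence 2 | S_n for every n ≥ 0, by induction.

2 | S_n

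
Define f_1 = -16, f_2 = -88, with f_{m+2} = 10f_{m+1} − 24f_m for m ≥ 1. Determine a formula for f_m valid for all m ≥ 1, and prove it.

Claim: f_m = -4^m − 2·6^m.

Base cases: f_1 = -16 and -4^1 − 2·6^1 = -16; f_2 = -88 and -4^2 − 2·6^2 = -88.
Assume f_i = -4^i − 2·6^i for all 1 ≤ i ≤ j, where j ≥ 2.
Then f_{j+1} = 10f_j − 24f_{j−1} = 10·(-4^j − 2·6^j) − 24·(-4^{j−1} − 2·6^{j−1}) = -(10·4 − 24)4^{j−1} − 2·(10·6 − 24)6^{j−1} = -16·4^{j−1} − 72·6^{j−1} = -4^{j+1} − 2·6^{j+1}.
So the formula holds for j+1, and by strong induction f_m = -4^m − 2·6^m for all m ≥ 1.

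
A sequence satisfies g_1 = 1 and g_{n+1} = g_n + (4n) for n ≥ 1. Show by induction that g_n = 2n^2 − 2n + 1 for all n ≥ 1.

Base case: g_1 = 1, and 2·1^2 − 2·1 + 1 = 1.
Assume g_j = 2j^2 − 2j + 1.
Then g_{j+1} = g_j + (4j) = (2j^2 − 2j + 1) + (4j) = 2j^2 + 2j + 1,
and 2·(j+1)^2 − 2·(j+1) + 1 = 2j^2 + 2j + 1.
This completes the inductive step, so g_n = 2n^2 − 2n + 1 for all n ≥ 1.

g_n = 2n^2 − 2n + 1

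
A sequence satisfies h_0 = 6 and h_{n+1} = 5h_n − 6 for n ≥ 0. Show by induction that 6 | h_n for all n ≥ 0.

Base case: h_0 = 6 = 6·1, so 6 | h_0.
Assume 6 | h_r, so h_r = 6t for some integer t.
Then h_{r+1} = 5h_r − 6 = 5·(6t) − 6 = 6(5t − 1), so 6 | h_{r+1}.
Hence 6 | h_n for every n ≥ 0, by induction.

6 | h_n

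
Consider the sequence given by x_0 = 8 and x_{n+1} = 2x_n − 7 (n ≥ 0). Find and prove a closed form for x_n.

Claim: x_n = 2^n + 7.

Base case: x_0 = 8, and 2^0 + 7 = 1 + 7 = 8.
Assume x_r = 2^r + 7 for some r ≥ 0.
Then x_{r+1} = 2x_r − 7 = 2·(2^r + 7) − 7 = 2^{r+1} + 14 − 7 = 2^{r+1} + 7.
This completes the inductive step, so x_n = 2^n + 7 for all n ≥ 0.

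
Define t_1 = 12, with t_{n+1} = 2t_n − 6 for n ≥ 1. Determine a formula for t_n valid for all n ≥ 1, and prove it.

Claim: t_n = 3·2^n + 6.

Base case: t_1 = 12, and 3·2^1 + 6 = 6 + 6 = 12.
Assume t_m = 3·2^m + 6 for some m ≥ 1.
Then t_{m+1} = 2t_m − 6 = 2·(3·2^m + 6) − 6 = 6·2^m + 12 − 6 = 3·2^{m+1} + 6.
This completes the inductive step, so t_n = 3·2^n + 6 for all n ≥ 1.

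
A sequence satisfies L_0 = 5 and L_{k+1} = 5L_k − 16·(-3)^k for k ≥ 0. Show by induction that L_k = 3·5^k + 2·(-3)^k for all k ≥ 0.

Base case: L_0 = 5, and 3·5^0 + 2·(-3)^0 = 3 + 2 = 5.
Assume L_m = 3·5^m + 2·(-3)^m for some m ≥ 0.
Then L_{m+1} = 5L_m − 16·(-3)^m = 5·(3·5^m + 2·(-3)^m) − 16·(-3)^m = 3·5^{m+1} + 10·(-3)^m − 16·(-3)^m = 3·5^{m+1} − 6·(-3)^m = 3·5^{m+1} + 2·(-3)^{m+1}.
Hence L_k = 3·5^k + 2·(-3)^k for every k ≥ 0, by induction.

L_k = 3·5^k + 2·(-3)^k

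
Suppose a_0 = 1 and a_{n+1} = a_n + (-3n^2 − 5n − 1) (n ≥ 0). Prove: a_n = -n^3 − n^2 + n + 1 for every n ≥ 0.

Base case: a_0 = 1, and -0^3 − 0^2 + 0 + 1 = 1.
Assume a_j = -j^3 − j^2 + j + 1.
Then a_{j+1} = a_j + (-3j^2 − 5j − 1) = (-j^3 − j^2 + j + 1) + (-3j^2 − 5j − 1) = -j^3 − 4j^2 − 4j,
and -(j+1)^3 − (j+1)^2 + (j+1) + 1 = -j^3 − 4j^2 − 4j.
This completes the inductive step, so a_n = -n^3 − n^2 + n + 1 for all n ≥ 0.

a_n = -n^3 − n^2 + n + 1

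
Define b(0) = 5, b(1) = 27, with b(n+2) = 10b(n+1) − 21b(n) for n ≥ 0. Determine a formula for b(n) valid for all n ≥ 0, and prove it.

Claim: b(n) = 3·7^n + 2·3^n.

Base cases: b(0) = 5 and 3·7^0 + 2·3^0 = 5; b(1) = 27 and 3·7^1 + 2·3^1 = 27.
Assume b(j) = 3·7^j + 2·3^j for all 0 ≤ j ≤ m, where m ≥ 1.
Then b(m+1) = 10b(m) − 21b(m−1) = 10·(3·7^m + 2·3^m) − 21·(3·7^{m−1} + 2·3^{m−1}) = 3·(10·7 − 21)7^{m−1} + 2·(10·3 − 21)3^{m−1} = 147·7^{m−1} + 18·3^{m−1} = 3·7^{m+1} + 2·3^{m+1}.
By strong induction, b(n) = 3·7^n + 2·3^n for all n ≥ 0.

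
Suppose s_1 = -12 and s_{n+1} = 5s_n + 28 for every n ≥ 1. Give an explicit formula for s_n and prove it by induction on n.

Claim: s_n = -5^n − 7.

Base case: s_1 = -12, and -5^1 − 7 = -5 − 7 = -12.
Assume s_m = -5^m − 7 for some m ≥ 1.
Then s_{m+1} = 5s_m + 28 = 5·(-5^m − 7) + 28 = -5^{m+1} − 35 + 28 = -5^{m+1} − 7.
By induction, s_n = -5^n − 7 for all n ≥ 1.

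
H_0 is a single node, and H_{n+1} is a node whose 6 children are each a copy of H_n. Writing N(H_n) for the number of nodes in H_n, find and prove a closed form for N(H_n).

Claim: N(H_n) = (6^{n+1} − 1)/5.

Base case: N(H_0) = 1, and (6^{0+1} − 1)/5 = 1.
Assume N(H_k) = (6^{k+1} − 1)/5.
Then N(H_{k+1}) = 1 + 6N(H_k) = 1 + 6·(6^{k+1} − 1)/5 = 1 + (6^{k+2} − 6)/5 = (5 + 6^{k+2} − 6)/5 = (6^{k+2} − 1)/5.
Hence N(H_n) = (6^{n+1} − 1)/5 for every n ≥ 0, by induction.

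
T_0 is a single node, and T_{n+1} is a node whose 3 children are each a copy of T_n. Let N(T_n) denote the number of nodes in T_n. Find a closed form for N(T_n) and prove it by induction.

Claim: N(T_n) = (3^{n+1} − 1)/2.

Base case: N(T_0) = 1, and (3^{0+1} − 1)/2 = 1.
Assume N(T_j) = (3^{j+1} − 1)/2.
Then N(T_{j+1}) = 1 + 3N(T_j) = 1 + 3·(3^{j+1} − 1)/2 = 1 + (3^{j+2} − 3)/2 = (2 + 3^{j+2} − 3)/2 = (3^{j+2} − 1)/2.
By induction, N(T_n) = (3^{n+1} − 1)/2 for all n ≥ 0.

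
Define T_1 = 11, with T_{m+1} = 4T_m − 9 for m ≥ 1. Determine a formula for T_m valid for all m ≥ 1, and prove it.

Claim: T_m = 2·4^m + 3.

Base case: T_1 = 11, and 2·4^1 + 3 = 8 + 3 = 11.
Assume T_r = 2·4^r + 3 for some r ≥ 1.
Then T_{r+1} = 4T_r − 9 = 4·(2·4^r + 3) − 9 = 8·4^r + 12 − 9 = 2·4^{r+1} + 3.
This completes the inductive step, so T_m = 2·4^m + 3 for all m ≥ 1.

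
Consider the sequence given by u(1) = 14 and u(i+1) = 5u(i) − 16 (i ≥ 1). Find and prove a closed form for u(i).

Claim: u(i) = 2·5^i + 4.

Base case: u(1) = 14, and 2·5^1 + 4 = 10 + 4 = 14.
Assume u(k) = 2·5^k + 4 for some k ≥ 1.
Then u(k+1) = 5u(k) − 16 = 5·(2·5^k + 4) − 16 = 10·5^k + 20 − 16 = 2·5^{k+1} + 4.
By induction, u(i) = 2·5^i + 4 for all i ≥ 1.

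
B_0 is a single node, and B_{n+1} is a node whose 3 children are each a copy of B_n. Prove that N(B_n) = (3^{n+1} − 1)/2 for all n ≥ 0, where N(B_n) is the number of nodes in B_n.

Base case: N(B_0) = 1, and (3^{0+1} − 1)/2 = 1.
Assume N(B_m) = (3^{m+1} − 1)/2.
Then N(B_{m+1}) = 1 + 3N(B_m) = 1 + 3·(3^{m+1} − 1)/2 = 1 + (3^{m+2} − 3)/2 = (2 + 3^{m+2} − 3)/2 = (3^{m+2} − 1)/2.
Hence N(B_n) = (3^{n+1} − 1)/2 for every n ≥ 0, by induction.

N(B_n) = (3^{n+1} − 1)/2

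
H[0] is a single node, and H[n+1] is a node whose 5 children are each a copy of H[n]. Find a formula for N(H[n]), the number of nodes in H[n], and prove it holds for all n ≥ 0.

Claim: N(H[n]) = (5^{n+1} − 1)/4.

Base case: N(H[0]) = 1, and (5^{0+1} − 1)/4 = 1.
Assume N(H[m]) = (5^{m+1} − 1)/4.
Then N(H[m+1]) = 1 + 5N(H[m]) = 1 + 5·(5^{m+1} − 1)/4 = 1 + (5^{m+2} − 5)/4 = (4 + 5^{m+2} − 5)/4 = (5^{m+2} − 1)/4.
So the formula holds for m+1, and by induction N(H[n]) = (5^{n+1} − 1)/4 for all n ≥ 0.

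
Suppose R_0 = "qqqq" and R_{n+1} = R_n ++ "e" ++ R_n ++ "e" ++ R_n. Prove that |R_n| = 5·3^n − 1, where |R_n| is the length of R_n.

Base case: |R_0| = 4, and 5·3^0 − 1 = 4.
Assume |R_j| = 5·3^j − 1.
Then |R_{j+1}| = 3|R_j| + 2 = 3(5·3^j − 1) + 2 = 5·3^{j+1} − 3 + 2 = 5·3^{j+1} − 1.
Hence |R_n| = 5·3^n − 1 for every n ≥ 0, by induction.

|R_n| = 5·3^n − 1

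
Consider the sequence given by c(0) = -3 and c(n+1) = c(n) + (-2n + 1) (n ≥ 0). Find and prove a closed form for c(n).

Claim: c(n) = -n^2 + 2n − 3.

Base case: c(0) = -3, and -0^2 + 2·0 − 3 = -3.
Assume c(k) = -k^2 + 2k − 3.
Then c(k+1) = c(k) + (-2k + 1) = (-k^2 + 2k − 3) + (-2k + 1) = -k^2 − 2,
and -(k+1)^2 + 2·(k+1) − 3 = -k^2 − 2.
By induction, c(n) = -n^2 + 2n − 3 for all n ≥ 0.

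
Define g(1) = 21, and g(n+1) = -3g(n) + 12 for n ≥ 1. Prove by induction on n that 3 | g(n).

Base case: g(1) = 21 = 3·7, so 3 | g(1).
Assume 3 | g(m), so g(m) = 3t for some integer t.
Then g(m+1) = -3g(m) + 12 = -3·(3t) + 12 = 3(-3t + 4), so 3 | g(m+1).
This completes the inductive step, so 3 | g(n) for all n ≥ 1.

3 | g(n)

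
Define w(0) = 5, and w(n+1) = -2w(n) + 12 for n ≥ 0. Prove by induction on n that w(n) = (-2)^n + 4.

Base case: w(0) = 5, and (-2)^0 + 4 = 1 + 4 = 5.
Assume w(r) = (-2)^r + 4 for some r ≥ 0.
Then w(r+1) = -2w(r) + 12 = -2·((-2)^r + 4) + 12 = -2·(-2)^r − 8 + 12 = (-2)^{r+1} + 4.
Hence w(n) = (-2)^n + 4 for every n ≥ 0, by induction.

w(n) = (-2)^n + 4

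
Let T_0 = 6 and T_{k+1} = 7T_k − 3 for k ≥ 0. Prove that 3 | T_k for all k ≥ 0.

Base case: T_0 = 6 = 3·2, so 3 | T_0.
Assume 3 | T_m, so T_m = 3t for some integer t.
Then T_{m+1} = 7T_m − 3 = 7·(3t) − 3 = 3(7t − 1), so 3 | T_{m+1}.
So the property holds for m+1, and by induction 3 | T_k for all k ≥ 0.

3 | T_k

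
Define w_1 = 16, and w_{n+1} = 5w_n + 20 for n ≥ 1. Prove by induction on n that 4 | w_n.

Base case: w_1 = 16 = 4·4, so 4 | w_1.
Assume 4 | w_r, so w_r = 4t for some integer t.
Then w_{r+1} = 5w_r + 20 = 5·(4t) + 20 = 4(5t + 5), so 4 | w_{r+1}.
By induction, 4 | w_n for all n ≥ 1.

4 | w_n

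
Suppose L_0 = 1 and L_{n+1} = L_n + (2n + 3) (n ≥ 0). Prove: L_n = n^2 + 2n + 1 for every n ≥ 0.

Base case: L_0 = 1, and 0^2 + 2·0 + 1 = 1.
Assume L_k = k^2 + 2k + 1.
Then L_{k+1} = L_k + (2k + 3) = (k^2 + 2k + 1) + (2k + 3) = k^2 + 4k + 4,
and (k+1)^2 + 2·(k+1) + 1 = k^2 + 4k + 4.
Hence L_n = n^2 + 2n + 1 for every n ≥ 0, by induction.

L_n = n^2 + 2n + 1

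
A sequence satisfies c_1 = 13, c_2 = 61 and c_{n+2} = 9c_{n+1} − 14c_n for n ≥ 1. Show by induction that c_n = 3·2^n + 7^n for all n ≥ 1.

Base cases: c_1 = 13 and 3·2^1 + 7^1 = 13; c_2 = 61 and 3·2^2 + 7^2 = 61.
Assume c_j = 3·2^j + 7^j for all 1 ≤ j ≤ m, where m ≥ 2.
Then c_{m+1} = 9c_m − 14c_{m−1} = 9·(3·2^m + 7^m) − 14·(3·2^{m−1} + 7^{m−1}) = 3·(9·2 − 14)2^{m−1} + (9·7 − 14)7^{m−1} = 12·2^{m−1} + 49·7^{m−1} = 3·2^{m+1} + 7^{m+1}.
So the formula holds for m+1, and by strong induction c_n = 3·2^n + 7^n for all n ≥ 1.

c_n = 3·2^n + 7^n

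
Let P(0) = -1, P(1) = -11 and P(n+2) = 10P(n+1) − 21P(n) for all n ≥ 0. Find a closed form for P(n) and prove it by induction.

Claim: P(n) = 3^n − 2·7^n.

Base cases: P(0) = -1 and 3^0 − 2·7^0 = -1; P(1) = -11 and 3^1 − 2·7^1 = -11.
Assume P(j) = 3^j − 2·7^j for all 0 ≤ j ≤ r, where r ≥ 1.
Then P(r+1) = 10P(r) − 21P(r−1) = 10·(3^r − 2·7^r) − 21·(3^{r−1} − 2·7^{r−1}) = (10·3 − 21)3^{r−1} − 2·(10·7 − 21)7^{r−1} = 9·3^{r−1} − 98·7^{r−1} = 3^{r+1} − 2·7^{r+1}.
Hence P(n) = 3^n − 2·7^n for every n ≥ 0, by strong induction.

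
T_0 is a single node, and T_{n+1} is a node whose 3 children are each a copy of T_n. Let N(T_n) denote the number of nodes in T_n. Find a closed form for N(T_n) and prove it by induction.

Claim: N(T_n) = (3^{n+1} − 1)/2.

Base case: N(T_0) = 1, and (3^{0+1} − 1)/2 = 1.
Assume N(T_k) = (3^{k+1} − 1)/2.
Then N(T_{k+1}) = 1 + 3N(T_k) = 1 + 3·(3^{k+1} − 1)/2 = 1 + (3^{k+2} − 3)/2 = (2 + 3^{k+2} − 3)/2 = (3^{k+2} − 1)/2.
So the formula holds for k+1, and by induction N(T_n) = (3^{n+1} − 1)/2 for all n ≥ 0.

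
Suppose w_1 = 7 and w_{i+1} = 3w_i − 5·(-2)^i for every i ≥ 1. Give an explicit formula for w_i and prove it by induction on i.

Claim: w_i = 3·3^i + (-2)^i.

Base case: w_1 = 7, and 3·3^1 + (-2)^1 = 9 − 2 = 7.
Assume w_m = 3·3^m + (-2)^m for some m ≥ 1.
Then w_{m+1} = 3w_m − 5·(-2)^m = 3·(3·3^m + (-2)^m) − 5·(-2)^m = 3·3^{m+1} + 3·(-2)^m − 5·(-2)^m = 3·3^{m+1} − 2·(-2)^m = 3·3^{m+1} + (-2)^{m+1}.
Hence w_i = 3·3^i + (-2)^i for every i ≥ 1, by induction.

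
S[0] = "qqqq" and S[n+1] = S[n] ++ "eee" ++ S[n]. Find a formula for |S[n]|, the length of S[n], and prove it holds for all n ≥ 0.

Claim: |S[n]| = 7·2^n − 3.

Base case: |S[0]| = 4, and 7·2^0 − 3 = 4.
Assume |S[m]| = 7·2^m − 3.
Then |S[m+1]| = |S[m]| + 3 + |S[m]| = 2|S[m]| + 3 = 2(7·2^m − 3) + 3 = 7·2^{m+1} − 6 + 3 = 7·2^{m+1} − 3.
By induction, |S[n]| = 7·2^n − 3 for all n ≥ 0.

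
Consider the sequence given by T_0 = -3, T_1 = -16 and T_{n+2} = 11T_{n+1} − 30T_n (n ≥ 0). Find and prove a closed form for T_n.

Claim: T_n = -6^n − 2·5^n.

Base cases: T_0 = -3 and -6^0 − 2·5^0 = -3; T_1 = -16 and -6^1 − 2·5^1 = -16.
Assume T_i = -6^i − 2·5^i for all 0 ≤ i ≤ j, where j ≥ 1.
Then T_{j+1} = 11T_j − 30T_{j−1} = 11·(-6^j − 2·5^j) − 30·(-6^{j−1} − 2·5^{j−1}) = -(11·6 − 30)6^{j−1} − 2·(11·5 − 30)5^{j−1} = -36·6^{j−1} − 50·5^{j−1} = -6^{j+1} − 2·5^{j+1}.
This completes the inductive step, so T_n = -6^n − 2·5^n for all n ≥ 0.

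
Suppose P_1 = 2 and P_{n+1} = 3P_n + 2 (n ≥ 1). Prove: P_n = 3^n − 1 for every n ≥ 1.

Base case: P_1 = 2, and 3^1 − 1 = 3 − 1 = 2.
Assume P_m = 3^m − 1 for some m ≥ 1.
Then P_{m+1} = 3P_m + 2 = 3·(3^m − 1) + 2 = 3^{m+1} − 3 + 2 = 3^{m+1} − 1.
This completes the inductive step, so P_n = 3^n − 1 for all n ≥ 1.

P_n = 3^n − 1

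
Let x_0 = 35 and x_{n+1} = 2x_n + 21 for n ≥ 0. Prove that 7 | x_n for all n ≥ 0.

Base case: x_0 = 35 = 7·5, so 7 | x_0.
Assume 7 | x_m, so x_m = 7t for some integer t.
Then x_{m+1} = 2x_m + 21 = 2·(7t) + 21 = 7(2t + 3), so 7 | x_{m+1}.
Hence 7 | x_n for every n ≥ 0, by induction.

7 | x_n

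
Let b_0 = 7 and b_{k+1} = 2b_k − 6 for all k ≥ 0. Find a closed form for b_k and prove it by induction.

Claim: b_k = 2^k + 6.

Base case: b_0 = 7, and 2^0 + 6 = 1 + 6 = 7.
Assume b_j = 2^j + 6 for some j ≥ 0.
Then b_{j+1} = 2b_j − 6 = 2·(2^j + 6) − 6 = 2^{j+1} + 12 − 6 = 2^{j+1} + 6.
Hence b_k = 2^k + 6 for every k ≥ 0, by induction.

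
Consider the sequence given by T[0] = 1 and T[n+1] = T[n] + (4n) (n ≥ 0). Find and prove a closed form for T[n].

Claim: T[n] = 2n^2 − 2n + 1.

Base case: T[0] = 1, and 2·0^2 − 2·0 + 1 = 1.
Assume T[m] = 2m^2 − 2m + 1.
Then T[m+1] = T[m] + (4m) = (2m^2 − 2m + 1) + (4m) = 2m^2 + 2m + 1,
and 2·(m+1)^2 − 2·(m+1) + 1 = 2m^2 + 2m + 1.
By induction, T[n] = 2n^2 − 2n + 1 for all n ≥ 0.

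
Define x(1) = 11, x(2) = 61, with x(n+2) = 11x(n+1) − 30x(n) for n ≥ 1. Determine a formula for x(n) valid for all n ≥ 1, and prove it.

Claim: x(n) = 5^n + 6^n.

Base cases: x(1) = 11 and 5^1 + 6^1 = 11; x(2) = 61 and 5^2 + 6^2 = 61.
Assume x(i) = 5^i + 6^i for all 1 ≤ i ≤ j, where j ≥ 2.
Then x(j+1) = 11x(j) − 30x(j−1) = 11·(5^j + 6^j) − 30·(5^{j−1} + 6^{j−1}) = (11·5 − 30)5^{j−1} + (11·6 − 30)6^{j−1} = 25·5^{j−1} + 36·6^{j−1} = 5^{j+1} + 6^{j+1}.
So the formula holds for j+1, and by strong induction x(n) = 5^n + 6^n for all n ≥ 1.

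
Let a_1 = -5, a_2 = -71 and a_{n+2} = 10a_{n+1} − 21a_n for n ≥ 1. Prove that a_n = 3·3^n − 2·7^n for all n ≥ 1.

Base cases: a_1 = -5 and 3·3^1 − 2·7^1 = -5; a_2 = -71 and 3·3^2 − 2·7^2 = -71.
Assume a_j = 3·3^j − 2·7^j for all 1 ≤ j ≤ r, where r ≥ 2.
Then a_{r+1} = 10a_r − 21a_{r−1} = 10·(3·3^r − 2·7^r) − 21·(3·3^{r−1} − 2·7^{r−1}) = 3·(10·3 − 21)3^{r−1} − 2·(10·7 − 21)7^{r−1} = 27·3^{r−1} − 98·7^{r−1} = 3·3^{r+1} − 2·7^{r+1}.
Hence a_n = 3·3^n − 2·7^n for every n ≥ 1, by strong induction.

a_n = 3·3^n − 2·7^n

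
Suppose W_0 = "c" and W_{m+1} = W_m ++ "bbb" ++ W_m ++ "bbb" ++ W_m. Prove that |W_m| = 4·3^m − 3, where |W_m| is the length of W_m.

Base case: |W_0| = 1, and 4·3^0 − 3 = 1.
Assume |W_r| = 4·3^r − 3.
Then |W_{r+1}| = 3|W_r| + 6 = 3(4·3^r − 3) + 6 = 4·3^{r+1} − 9 + 6 = 4·3^{r+1} − 3.
So the formula holds for r+1, and by induction |W_m| = 4·3^m − 3 for all m ≥ 0.

|W_m| = 4·3^m − 3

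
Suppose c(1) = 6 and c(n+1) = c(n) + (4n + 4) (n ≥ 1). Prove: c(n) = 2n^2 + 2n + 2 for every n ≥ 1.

Base case: c(1) = 6, and 2·1^2 + 2·1 + 2 = 6.
Assume c(j) = 2j^2 + 2j + 2.
Then c(j+1) = c(j) + (4j + 4) = (2j^2 + 2j + 2) + (4j + 4) = 2j^2 + 6j + 6,
and 2·(j+1)^2 + 2·(j+1) + 2 = 2j^2 + 6j + 6.
By induction, c(n) = 2n^2 + 2n + 2 for all n ≥ 1.

c(n) = 2n^2 + 2n + 2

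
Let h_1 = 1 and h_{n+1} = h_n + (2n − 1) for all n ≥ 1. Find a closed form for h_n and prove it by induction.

Claim: h_n = n^2 − 2n + 2.

Base case: h_1 = 1, and 1^2 − 2·1 + 2 = 1.
Assume h_k = k^2 − 2k + 2.
Then h_{k+1} = h_k + (2k − 1) = (k^2 − 2k + 2) + (2k − 1) = k^2 + 1,
and (k+1)^2 − 2·(k+1) + 2 = k^2 + 1.
This completes the inductive step, so h_n = n^2 − 2n + 2 for all n ≥ 1.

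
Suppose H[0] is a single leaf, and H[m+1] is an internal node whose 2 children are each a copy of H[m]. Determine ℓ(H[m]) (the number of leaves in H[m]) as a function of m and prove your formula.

Claim: ℓ(H[m]) = 2^m.

Base case: ℓ(H[0]) = 1, and 2^0 = 1.
Assume ℓ(H[j]) = 2^j.
Then ℓ(H[j+1]) = 2·ℓ(H[j]) = 2·2^j = 2^{j+1}.
This completes the inductive step, so ℓ(H[m]) = 2^m for all m ≥ 0.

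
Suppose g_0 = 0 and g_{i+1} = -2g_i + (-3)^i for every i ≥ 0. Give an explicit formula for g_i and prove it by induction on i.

Claim: g_i = (-2)^i − (-3)^i.

Base case: g_0 = 0, and (-2)^0 − (-3)^0 = 1 − 1 = 0.
Assume g_j = (-2)^j − (-3)^j for some j ≥ 0.
Then g_{j+1} = -2g_j + (-3)^j = -2·((-2)^j − (-3)^j) + (-3)^j = (-2)^{j+1} + 2·(-3)^j + (-3)^j = (-2)^{j+1} + 3·(-3)^j = (-2)^{j+1} − (-3)^{j+1}.
By induction, g_i = (-2)^i − (-3)^i for all i ≥ 0.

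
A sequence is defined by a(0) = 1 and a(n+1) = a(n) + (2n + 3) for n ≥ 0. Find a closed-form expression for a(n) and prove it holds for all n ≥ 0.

Claim: a(n) = n^2 + 2n + 1.

Base case: a(0) = 1, and 0^2 + 2·0 + 1 = 1.
Assume a(k) = k^2 + 2k + 1.
Then a(k+1) = a(k) + (2k + 3) = (k^2 + 2k + 1) + (2k + 3) = k^2 + 4k + 4,
and (k+1)^2 + 2·(k+1) + 1 = k^2 + 4k + 4.
By induction, a(n) = n^2 + 2n + 1 for all n ≥ 0.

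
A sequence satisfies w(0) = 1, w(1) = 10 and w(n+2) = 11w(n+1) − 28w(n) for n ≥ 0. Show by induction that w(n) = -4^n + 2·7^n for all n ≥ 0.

Base cases: w(0) = 1 and -4^0 + 2·7^0 = 1; w(1) = 10 and -4^1 + 2·7^1 = 10.
Assume w(j) = -4^j + 2·7^j for all 0 ≤ j ≤ m, where m ≥ 1.
Then w(m+1) = 11w(m) − 28w(m−1) = 11·(-4^m + 2·7^m) − 28·(-4^{m−1} + 2·7^{m−1}) = -(11·4 − 28)4^{m−1} + 2·(11·7 − 28)7^{m−1} = -16·4^{m−1} + 98·7^{m−1} = -4^{m+1} + 2·7^{m+1}.
Hence w(n) = -4^n + 2·7^n for every n ≥ 0, by strong induction.

w(n) = -4^n + 2·7^n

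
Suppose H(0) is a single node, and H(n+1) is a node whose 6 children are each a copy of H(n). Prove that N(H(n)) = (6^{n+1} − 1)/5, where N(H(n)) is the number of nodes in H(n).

Base case: N(H(0)) = 1, and (6^{0+1} − 1)/5 = 1.
Assume N(H(r)) = (6^{r+1} − 1)/5.
Then N(H(r+1)) = 1 + 6N(H(r)) = 1 + 6·(6^{r+1} − 1)/5 = 1 + (6^{r+2} − 6)/5 = (5 + 6^{r+2} − 6)/5 = (6^{r+2} − 1)/5.
By induction, N(H(n)) = (6^{n+1} − 1)/5 for all n ≥ 0.

N(H(n)) = (6^{n+1} − 1)/5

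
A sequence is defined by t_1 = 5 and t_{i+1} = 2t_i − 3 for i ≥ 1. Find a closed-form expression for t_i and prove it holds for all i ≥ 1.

Claim: t_i = 2^i + 3.

Base case: t_1 = 5, and 2^1 + 3 = 2 + 3 = 5.
Assume t_r = 2^r + 3 for some r ≥ 1.
Then t_{r+1} = 2t_r − 3 = 2·(2^r + 3) − 3 = 2^{r+1} + 6 − 3 = 2^{r+1} + 3.
This completes the inductive step, so t_i = 2^i + 3 for all i ≥ 1.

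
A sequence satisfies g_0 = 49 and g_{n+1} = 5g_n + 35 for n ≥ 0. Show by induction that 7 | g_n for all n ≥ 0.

Base case: g_0 = 49 = 7·7, so 7 | g_0.
Assume 7 | g_m, so g_m = 7t for some integer t.
Then g_{m+1} = 5g_m + 35 = 5·(7t) + 35 = 7(5t + 5), so 7 | g_{m+1}.
By induction, 7 | g_n for all n ≥ 0.

7 | g_n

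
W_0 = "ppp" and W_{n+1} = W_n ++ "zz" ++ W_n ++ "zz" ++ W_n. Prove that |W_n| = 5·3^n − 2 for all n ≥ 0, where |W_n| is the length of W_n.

Base case: |W_0| = 3, and 5·3^0 − 2 = 3.
Assume |W_j| = 5·3^j − 2.
Then |W_{j+1}| = 3|W_j| + 4 = 3(5·3^j − 2) + 4 = 5·3^{j+1} − 6 + 4 = 5·3^{j+1} − 2.
Hence |W_n| = 5·3^n − 2 for every n ≥ 0, by induction.

|W_n| = 5·3^n − 2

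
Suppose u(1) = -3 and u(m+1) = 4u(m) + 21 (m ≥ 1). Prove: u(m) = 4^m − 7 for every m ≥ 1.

Base case: u(1) = -3, and 4^1 − 7 = 4 − 7 = -3.
Assume u(k) = 4^k − 7 for some k ≥ 1.
Then u(k+1) = 4u(k) + 21 = 4·(4^k − 7) + 21 = 4^{k+1} − 28 + 21 = 4^{k+1} − 7.
By induction, u(m) = 4^m − 7 for all m ≥ 1.

u(m) = 4^m − 7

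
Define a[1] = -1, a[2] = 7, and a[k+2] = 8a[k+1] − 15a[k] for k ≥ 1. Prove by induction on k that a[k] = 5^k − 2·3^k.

Base cases: a[1] = -1 and 5^1 − 2·3^1 = -1; a[2] = 7 and 5^2 − 2·3^2 = 7.
Assume a[j] = 5^j − 2·3^j for all 1 ≤ j ≤ r, where r ≥ 2.
Then a[r+1] = 8a[r] − 15a[r−1] = 8·(5^r − 2·3^r) − 15·(5^{r−1} − 2·3^{r−1}) = (8·5 − 15)5^{r−1} − 2·(8·3 − 15)3^{r−1} = 25·5^{r−1} − 18·3^{r−1} = 5^{r+1} − 2·3^{r+1}.
This completes the inductive step, so a[k] = 5^k − 2·3^k for all k ≥ 1.

a[k] = 5^k − 2·3^k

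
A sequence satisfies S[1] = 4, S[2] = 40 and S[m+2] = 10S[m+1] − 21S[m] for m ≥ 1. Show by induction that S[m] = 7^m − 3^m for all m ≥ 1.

Base cases: S[1] = 4 and 7^1 − 3^1 = 4; S[2] = 40 and 7^2 − 3^2 = 40.
Assume S[j] = 7^j − 3^j for all 1 ≤ j ≤ k, where k ≥ 2.
Then S[k+1] = 10S[k] − 21S[k−1] = 10·(7^k − 3^k) − 21·(7^{k−1} − 3^{k−1}) = (10·7 − 21)7^{k−1} − (10·3 − 21)3^{k−1} = 49·7^{k−1} − 9·3^{k−1} = 7^{k+1} − 3^{k+1}.
So the formula holds for k+1, and by strong induction S[m] = 7^m − 3^m for all m ≥ 1.

S[m] = 7^m − 3^m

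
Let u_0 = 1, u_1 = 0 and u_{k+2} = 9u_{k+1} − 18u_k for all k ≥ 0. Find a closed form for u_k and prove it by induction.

Claim: u_k = -6^k + 2·3^k.

Base cases: u_0 = 1 and -6^0 + 2·3^0 = 1; u_1 = 0 and -6^1 + 2·3^1 = 0.
Assume u_j = -6^j + 2·3^j for all 0 ≤ j ≤ r, where r ≥ 1.
Then u_{r+1} = 9u_r − 18u_{r−1} = 9·(-6^r + 2·3^r) − 18·(-6^{r−1} + 2·3^{r−1}) = -(9·6 − 18)6^{r−1} + 2·(9·3 − 18)3^{r−1} = -36·6^{r−1} + 18·3^{r−1} = -6^{r+1} + 2·3^{r+1}.
So the formula holds for r+1, and by strong induction u_k = -6^k + 2·3^k for all k ≥ 0.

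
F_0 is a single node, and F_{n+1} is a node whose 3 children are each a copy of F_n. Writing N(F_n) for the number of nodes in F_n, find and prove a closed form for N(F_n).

Claim: N(F_n) = (3^{n+1} − 1)/2.

Base case: N(F_0) = 1, and (3^{0+1} − 1)/2 = 1.
Assume N(F_r) = (3^{r+1} − 1)/2.
Then N(F_{r+1}) = 1 + 3N(F_r) = 1 + 3·(3^{r+1} − 1)/2 = 1 + (3^{r+2} − 3)/2 = (2 + 3^{r+2} − 3)/2 = (3^{r+2} − 1)/2.
This completes the inductive step, so N(F_n) = (3^{n+1} − 1)/2 for all n ≥ 0.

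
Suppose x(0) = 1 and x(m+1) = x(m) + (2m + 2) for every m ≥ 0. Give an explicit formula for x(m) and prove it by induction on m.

Claim: x(m) = m^2 + m + 1.

Base case: x(0) = 1, and 0^2 + 0 + 1 = 1.
Assume x(k) = k^2 + k + 1.
Then x(k+1) = x(k) + (2k + 2) = (k^2 + k + 1) + (2k + 2) = k^2 + 3k + 3,
and (k+1)^2 + (k+1) + 1 = k^2 + 3k + 3.
By induction, x(m) = m^2 + m + 1 for all m ≥ 0.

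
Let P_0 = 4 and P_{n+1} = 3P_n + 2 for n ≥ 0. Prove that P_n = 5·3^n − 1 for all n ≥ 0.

Base case: P_0 = 4, and 5·3^0 − 1 = 5 − 1 = 4.
Assume P_r = 5·3^r − 1 for some r ≥ 0.
Then P_{r+1} = 3P_r + 2 = 3·(5·3^r − 1) + 2 = 15·3^r − 3 + 2 = 5·3^{r+1} − 1.
So the formula holds for r+1, and by induction P_n = 5·3^n − 1 for all n ≥ 0.

P_n = 5·3^n − 1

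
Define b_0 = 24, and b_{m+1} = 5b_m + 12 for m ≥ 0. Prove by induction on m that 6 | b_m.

Base case: b_0 = 24 = 6·4, so 6 | b_0.
Assume 6 | b_r, so b_r = 6t for some integer t.
Then b_{r+1} = 5b_r + 12 = 5·(6t) + 12 = 6(5t + 2), so 6 | b_{r+1}.
So the property holds for r+1, and by induction 6 | b_m for all m ≥ 0.

6 | b_m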